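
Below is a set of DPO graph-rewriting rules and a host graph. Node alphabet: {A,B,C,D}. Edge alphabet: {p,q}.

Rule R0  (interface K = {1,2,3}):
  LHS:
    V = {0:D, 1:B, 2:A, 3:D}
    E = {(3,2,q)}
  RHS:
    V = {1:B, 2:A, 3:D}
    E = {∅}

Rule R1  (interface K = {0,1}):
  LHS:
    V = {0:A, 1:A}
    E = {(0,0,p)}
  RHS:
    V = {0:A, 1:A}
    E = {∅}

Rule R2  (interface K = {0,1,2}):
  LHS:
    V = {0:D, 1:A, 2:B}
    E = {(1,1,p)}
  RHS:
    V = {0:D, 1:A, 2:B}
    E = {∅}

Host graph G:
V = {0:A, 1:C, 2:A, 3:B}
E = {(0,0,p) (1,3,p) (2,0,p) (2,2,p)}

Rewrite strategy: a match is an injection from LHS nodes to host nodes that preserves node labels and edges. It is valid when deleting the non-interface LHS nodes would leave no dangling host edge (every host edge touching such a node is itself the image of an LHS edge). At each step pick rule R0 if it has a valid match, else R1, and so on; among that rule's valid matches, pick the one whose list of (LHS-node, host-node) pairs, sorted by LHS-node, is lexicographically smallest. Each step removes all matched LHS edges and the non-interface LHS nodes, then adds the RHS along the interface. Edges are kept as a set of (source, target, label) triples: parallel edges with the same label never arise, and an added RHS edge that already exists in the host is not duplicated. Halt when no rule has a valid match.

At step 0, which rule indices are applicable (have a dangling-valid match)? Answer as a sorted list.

R0: no valid match — LHS pattern not found
R1: 2 valid matches — {0↦0, 1↦2}, {0↦2, 1↦0}
R2: no valid match — LHS pattern not found

Answer: [R1]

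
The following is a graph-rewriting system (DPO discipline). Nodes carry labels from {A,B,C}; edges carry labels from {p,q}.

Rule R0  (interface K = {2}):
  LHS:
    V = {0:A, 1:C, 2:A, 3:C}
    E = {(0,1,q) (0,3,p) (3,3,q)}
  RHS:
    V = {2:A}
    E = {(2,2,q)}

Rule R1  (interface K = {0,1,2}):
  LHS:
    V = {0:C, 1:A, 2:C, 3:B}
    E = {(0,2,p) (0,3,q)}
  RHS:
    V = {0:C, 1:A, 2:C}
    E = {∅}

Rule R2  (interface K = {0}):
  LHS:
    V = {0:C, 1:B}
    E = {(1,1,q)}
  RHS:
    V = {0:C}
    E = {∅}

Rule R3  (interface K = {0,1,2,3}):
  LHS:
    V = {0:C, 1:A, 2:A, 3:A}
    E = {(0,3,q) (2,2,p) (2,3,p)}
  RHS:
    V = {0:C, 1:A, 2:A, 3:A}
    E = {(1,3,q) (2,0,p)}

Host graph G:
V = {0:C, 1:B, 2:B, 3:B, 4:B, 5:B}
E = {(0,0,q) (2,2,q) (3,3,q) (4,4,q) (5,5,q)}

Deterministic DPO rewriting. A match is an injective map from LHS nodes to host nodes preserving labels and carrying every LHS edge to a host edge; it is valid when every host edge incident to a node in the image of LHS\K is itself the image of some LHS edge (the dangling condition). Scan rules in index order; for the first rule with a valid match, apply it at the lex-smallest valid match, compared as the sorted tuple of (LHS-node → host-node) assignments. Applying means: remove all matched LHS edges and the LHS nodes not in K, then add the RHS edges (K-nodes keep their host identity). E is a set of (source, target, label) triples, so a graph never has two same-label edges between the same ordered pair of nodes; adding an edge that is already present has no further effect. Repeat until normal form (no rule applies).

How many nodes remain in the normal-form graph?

Answer: 2

Rewrite trace:
start.  V:6 E:5  edges: 0-q->0 2-q->2 3-q->3 4-q->4 5-q->5
1. fire R2 via {0↦0, 1↦2}  →  V:5 E:4  edges: 0-q->0 3-q->3 4-q->4 5-q->5
2. fire R2 via {0↦0, 1↦3}  →  V:4 E:3  edges: 0-q->0 4-q->4 5-q->5
3. fire R2 via {0↦0, 1↦4}  →  V:3 E:2  edges: 0-q->0 5-q->5
4. fire R2 via {0↦0, 1↦5}  →  V:2 E:1  edges: 0-q->0
final graph: no rule applies after step 4
NF nodes: {0:C, 1:B}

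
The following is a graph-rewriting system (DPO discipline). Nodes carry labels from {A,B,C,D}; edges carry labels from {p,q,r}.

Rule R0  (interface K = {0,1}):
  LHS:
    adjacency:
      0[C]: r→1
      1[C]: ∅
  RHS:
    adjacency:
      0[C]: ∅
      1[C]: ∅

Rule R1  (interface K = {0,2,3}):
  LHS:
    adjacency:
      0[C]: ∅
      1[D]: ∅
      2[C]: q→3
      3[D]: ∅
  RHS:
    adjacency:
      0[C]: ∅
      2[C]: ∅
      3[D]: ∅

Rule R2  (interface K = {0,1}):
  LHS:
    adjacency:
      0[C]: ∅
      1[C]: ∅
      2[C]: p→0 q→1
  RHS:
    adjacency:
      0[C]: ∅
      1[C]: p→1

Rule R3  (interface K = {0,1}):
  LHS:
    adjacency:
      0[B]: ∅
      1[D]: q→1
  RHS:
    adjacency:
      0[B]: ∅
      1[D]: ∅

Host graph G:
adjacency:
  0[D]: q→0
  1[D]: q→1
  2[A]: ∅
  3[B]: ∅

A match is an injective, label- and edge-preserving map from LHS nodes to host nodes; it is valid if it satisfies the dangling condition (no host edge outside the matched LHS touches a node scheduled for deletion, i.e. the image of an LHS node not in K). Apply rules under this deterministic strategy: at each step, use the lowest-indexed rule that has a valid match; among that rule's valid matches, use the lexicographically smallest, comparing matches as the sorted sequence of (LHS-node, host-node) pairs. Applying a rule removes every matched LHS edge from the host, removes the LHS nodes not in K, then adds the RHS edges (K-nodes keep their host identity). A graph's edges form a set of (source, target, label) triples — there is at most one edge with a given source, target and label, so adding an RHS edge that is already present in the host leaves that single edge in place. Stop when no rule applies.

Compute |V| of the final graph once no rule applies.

start.  V:4 E:2  edges: 0-q->0 1-q->1
1. fire R3 via {0↦3, 1↦0}  →  V:4 E:1  edges: 1-q->1
2. fire R3 via {0↦3, 1↦1}  →  V:4 E:0  edges: ∅
final graph: no rule applies after step 2
NF nodes: {0:D, 1:D, 2:A, 3:B}

Answer: 4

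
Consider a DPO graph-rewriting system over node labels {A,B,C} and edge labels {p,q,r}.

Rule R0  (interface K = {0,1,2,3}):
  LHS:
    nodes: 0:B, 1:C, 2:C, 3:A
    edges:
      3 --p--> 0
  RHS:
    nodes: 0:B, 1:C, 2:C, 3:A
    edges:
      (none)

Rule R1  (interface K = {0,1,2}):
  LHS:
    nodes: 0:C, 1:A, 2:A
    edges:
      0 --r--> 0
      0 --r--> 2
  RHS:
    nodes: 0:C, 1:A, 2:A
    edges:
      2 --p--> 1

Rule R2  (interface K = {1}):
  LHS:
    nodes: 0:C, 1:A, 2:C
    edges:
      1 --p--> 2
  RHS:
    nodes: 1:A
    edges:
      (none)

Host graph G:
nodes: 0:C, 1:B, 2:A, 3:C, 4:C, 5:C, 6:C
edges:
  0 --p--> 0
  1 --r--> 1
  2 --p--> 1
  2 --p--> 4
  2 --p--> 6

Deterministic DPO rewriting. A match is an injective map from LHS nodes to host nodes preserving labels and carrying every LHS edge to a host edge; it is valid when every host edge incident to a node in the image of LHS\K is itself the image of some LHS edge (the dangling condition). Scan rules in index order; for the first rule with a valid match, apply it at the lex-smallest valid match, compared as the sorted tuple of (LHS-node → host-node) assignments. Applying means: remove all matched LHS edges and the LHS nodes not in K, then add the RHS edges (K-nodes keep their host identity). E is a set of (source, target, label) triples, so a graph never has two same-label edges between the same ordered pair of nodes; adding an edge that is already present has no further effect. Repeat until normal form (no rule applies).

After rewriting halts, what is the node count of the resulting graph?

[0] host  ⇒  7 nodes, 5 edges  {0-p->0 1-r->1 2-p->1 2-p->4 2-p->6}
[1] R0 @ {0↦1, 1↦0, 2↦3, 3↦2}  ⇒  7 nodes, 4 edges  {0-p->0 1-r->1 2-p->4 2-p->6}
[2] R2 @ {0↦3, 1↦2, 2↦4}  ⇒  5 nodes, 3 edges  {0-p->0 1-r->1 2-p->6}
[3] R2 @ {0↦5, 1↦2, 2↦6}  ⇒  3 nodes, 2 edges  {0-p->0 1-r->1}
halt: no rule applies after step 3
NF nodes: {0:C, 1:B, 2:A}

Answer: 3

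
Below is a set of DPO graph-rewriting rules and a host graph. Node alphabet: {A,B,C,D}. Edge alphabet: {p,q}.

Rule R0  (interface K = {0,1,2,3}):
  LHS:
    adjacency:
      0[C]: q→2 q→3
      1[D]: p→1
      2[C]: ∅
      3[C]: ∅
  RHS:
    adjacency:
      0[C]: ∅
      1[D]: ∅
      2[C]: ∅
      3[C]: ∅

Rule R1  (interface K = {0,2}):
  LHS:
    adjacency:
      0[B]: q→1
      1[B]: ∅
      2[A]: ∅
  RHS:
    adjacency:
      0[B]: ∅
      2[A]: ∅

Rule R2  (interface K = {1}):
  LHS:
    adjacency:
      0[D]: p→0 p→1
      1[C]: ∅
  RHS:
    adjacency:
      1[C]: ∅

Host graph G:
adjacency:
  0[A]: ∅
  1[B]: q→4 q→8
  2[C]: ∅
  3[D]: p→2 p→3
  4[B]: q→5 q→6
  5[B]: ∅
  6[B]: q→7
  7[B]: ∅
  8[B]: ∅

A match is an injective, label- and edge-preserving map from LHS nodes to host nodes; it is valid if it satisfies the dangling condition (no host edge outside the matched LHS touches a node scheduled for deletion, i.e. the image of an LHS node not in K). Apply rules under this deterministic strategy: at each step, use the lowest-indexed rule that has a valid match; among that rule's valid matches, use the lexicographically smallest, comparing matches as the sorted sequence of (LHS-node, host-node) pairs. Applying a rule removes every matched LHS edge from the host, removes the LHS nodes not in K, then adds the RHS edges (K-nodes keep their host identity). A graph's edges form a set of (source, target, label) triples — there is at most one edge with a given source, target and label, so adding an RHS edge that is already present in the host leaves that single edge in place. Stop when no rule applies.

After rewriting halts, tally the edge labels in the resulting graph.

[0] host  ⇒  9 nodes, 7 edges  {1-q->4 1-q->8 3-p->2 3-p->3 4-q->5 4-q->6 6-q->7}
[1] R1 @ {0↦1, 1↦8, 2↦0}  ⇒  8 nodes, 6 edges  {1-q->4 3-p->2 3-p->3 4-q->5 4-q->6 6-q->7}
[2] R1 @ {0↦4, 1↦5, 2↦0}  ⇒  7 nodes, 5 edges  {1-q->4 3-p->2 3-p->3 4-q->6 6-q->7}
[3] R1 @ {0↦6, 1↦7, 2↦0}  ⇒  6 nodes, 4 edges  {1-q->4 3-p->2 3-p->3 4-q->6}
[4] R1 @ {0↦4, 1↦6, 2↦0}  ⇒  5 nodes, 3 edges  {1-q->4 3-p->2 3-p->3}
[5] R1 @ {0↦1, 1↦4, 2↦0}  ⇒  4 nodes, 2 edges  {3-p->2 3-p->3}
[6] R2 @ {0↦3, 1↦2}  ⇒  3 nodes, 0 edges  {∅}
final graph: no rule applies after step 6
NF edges: []

Answer: (no edges)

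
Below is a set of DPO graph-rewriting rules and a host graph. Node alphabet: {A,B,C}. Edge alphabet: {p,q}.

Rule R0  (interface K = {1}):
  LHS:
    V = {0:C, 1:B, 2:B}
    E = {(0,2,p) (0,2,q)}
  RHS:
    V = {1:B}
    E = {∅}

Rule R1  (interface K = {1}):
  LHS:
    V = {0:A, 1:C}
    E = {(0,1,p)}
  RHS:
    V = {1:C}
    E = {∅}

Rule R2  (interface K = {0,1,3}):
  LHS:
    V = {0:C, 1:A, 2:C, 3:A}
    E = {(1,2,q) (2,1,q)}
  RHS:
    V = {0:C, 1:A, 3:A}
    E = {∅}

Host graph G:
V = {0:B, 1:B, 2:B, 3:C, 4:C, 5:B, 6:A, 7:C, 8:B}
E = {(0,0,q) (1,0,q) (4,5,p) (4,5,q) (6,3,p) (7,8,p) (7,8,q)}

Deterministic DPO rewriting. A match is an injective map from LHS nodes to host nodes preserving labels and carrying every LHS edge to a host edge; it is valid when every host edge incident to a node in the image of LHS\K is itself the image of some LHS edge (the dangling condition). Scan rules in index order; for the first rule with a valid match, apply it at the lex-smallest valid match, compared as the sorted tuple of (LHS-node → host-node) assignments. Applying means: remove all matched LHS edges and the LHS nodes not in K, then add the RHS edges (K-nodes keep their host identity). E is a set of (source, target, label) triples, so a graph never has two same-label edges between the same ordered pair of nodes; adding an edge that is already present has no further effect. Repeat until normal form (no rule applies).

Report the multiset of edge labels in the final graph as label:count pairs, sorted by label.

Answer: q:2

Derivation:
start.  V:9 E:7  edges: 0-q->0 1-q->0 4-p->5 4-q->5 6-p->3 7-p->8 7-q->8
1. fire R0 via {0↦4, 1↦0, 2↦5}  →  V:7 E:5  edges: 0-q->0 1-q->0 6-p->3 7-p->8 7-q->8
2. fire R0 via {0↦7, 1↦0, 2↦8}  →  V:5 E:3  edges: 0-q->0 1-q->0 6-p->3
3. fire R1 via {0↦6, 1↦3}  →  V:4 E:2  edges: 0-q->0 1-q->0
final graph: no rule applies after step 3
NF edges: [(0, 0, 'q'), (1, 0, 'q')]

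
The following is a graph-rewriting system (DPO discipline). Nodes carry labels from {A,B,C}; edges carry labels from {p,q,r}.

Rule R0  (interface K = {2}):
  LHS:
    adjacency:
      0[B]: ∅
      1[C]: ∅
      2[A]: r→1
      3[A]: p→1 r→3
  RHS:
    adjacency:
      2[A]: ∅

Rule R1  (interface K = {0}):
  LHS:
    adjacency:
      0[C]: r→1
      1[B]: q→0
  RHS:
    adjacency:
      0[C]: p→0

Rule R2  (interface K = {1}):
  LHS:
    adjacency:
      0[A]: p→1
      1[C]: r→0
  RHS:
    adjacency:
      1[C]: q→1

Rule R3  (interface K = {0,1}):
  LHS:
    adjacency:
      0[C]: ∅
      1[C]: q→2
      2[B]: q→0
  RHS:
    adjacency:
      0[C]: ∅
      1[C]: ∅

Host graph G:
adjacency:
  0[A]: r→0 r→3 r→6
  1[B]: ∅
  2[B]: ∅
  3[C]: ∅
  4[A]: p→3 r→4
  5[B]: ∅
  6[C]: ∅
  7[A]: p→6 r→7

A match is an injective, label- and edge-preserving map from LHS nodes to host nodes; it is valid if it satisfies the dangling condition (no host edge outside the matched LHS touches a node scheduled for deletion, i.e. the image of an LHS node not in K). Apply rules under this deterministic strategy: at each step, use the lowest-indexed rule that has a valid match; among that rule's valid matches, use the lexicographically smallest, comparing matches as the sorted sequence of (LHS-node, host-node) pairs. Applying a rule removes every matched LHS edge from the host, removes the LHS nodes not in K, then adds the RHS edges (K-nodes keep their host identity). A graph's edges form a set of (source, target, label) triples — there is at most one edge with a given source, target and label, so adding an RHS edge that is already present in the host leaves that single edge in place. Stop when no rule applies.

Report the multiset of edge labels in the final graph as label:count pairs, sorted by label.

start.  V:8 E:7  edges: 0-r->0 0-r->3 0-r->6 4-p->3 4-r->4 7-p->6 7-r->7
1. fire R0 via {0↦1, 1↦3, 2↦0, 3↦4}  →  V:5 E:4  edges: 0-r->0 0-r->6 7-p->6 7-r->7
2. fire R0 via {0↦2, 1↦6, 2↦0, 3↦7}  →  V:2 E:1  edges: 0-r->0
halt: no rule applies after step 2
NF edges: [(0, 0, 'r')]

Answer: r:1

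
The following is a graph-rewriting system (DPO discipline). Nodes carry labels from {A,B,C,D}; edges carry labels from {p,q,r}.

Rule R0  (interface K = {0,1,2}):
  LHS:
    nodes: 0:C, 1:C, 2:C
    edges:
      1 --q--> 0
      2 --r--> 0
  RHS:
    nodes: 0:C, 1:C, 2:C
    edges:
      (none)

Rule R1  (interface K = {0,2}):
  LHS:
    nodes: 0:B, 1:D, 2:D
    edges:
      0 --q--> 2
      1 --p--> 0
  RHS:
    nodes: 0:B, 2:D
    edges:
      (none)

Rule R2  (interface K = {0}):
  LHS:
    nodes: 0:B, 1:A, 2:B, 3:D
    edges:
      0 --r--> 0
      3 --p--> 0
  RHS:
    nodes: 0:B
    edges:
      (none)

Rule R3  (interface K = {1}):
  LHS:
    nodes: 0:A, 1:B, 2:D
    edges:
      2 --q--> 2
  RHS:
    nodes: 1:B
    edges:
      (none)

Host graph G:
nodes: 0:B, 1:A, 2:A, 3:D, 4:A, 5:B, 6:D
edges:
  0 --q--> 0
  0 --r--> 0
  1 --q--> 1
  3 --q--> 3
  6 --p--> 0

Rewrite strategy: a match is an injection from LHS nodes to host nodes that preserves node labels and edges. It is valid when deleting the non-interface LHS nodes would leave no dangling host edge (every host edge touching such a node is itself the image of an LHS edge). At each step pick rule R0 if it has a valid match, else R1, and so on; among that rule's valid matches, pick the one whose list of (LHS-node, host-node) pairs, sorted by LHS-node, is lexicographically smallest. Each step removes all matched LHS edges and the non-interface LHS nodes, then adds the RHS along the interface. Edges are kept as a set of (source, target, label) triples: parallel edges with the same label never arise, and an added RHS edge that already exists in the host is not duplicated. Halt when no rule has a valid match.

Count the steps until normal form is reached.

Answer: 2

Rewrite trace:
start.  V:7 E:5  edges: 0-q->0 0-r->0 1-q->1 3-q->3 6-p->0
1. fire R2 via {0↦0, 1↦2, 2↦5, 3↦6}  →  V:4 E:3  edges: 0-q->0 1-q->1 3-q->3
2. fire R3 via {0↦4, 1↦0, 2↦3}  →  V:2 E:2  edges: 0-q->0 1-q->1
final graph: no rule applies after step 2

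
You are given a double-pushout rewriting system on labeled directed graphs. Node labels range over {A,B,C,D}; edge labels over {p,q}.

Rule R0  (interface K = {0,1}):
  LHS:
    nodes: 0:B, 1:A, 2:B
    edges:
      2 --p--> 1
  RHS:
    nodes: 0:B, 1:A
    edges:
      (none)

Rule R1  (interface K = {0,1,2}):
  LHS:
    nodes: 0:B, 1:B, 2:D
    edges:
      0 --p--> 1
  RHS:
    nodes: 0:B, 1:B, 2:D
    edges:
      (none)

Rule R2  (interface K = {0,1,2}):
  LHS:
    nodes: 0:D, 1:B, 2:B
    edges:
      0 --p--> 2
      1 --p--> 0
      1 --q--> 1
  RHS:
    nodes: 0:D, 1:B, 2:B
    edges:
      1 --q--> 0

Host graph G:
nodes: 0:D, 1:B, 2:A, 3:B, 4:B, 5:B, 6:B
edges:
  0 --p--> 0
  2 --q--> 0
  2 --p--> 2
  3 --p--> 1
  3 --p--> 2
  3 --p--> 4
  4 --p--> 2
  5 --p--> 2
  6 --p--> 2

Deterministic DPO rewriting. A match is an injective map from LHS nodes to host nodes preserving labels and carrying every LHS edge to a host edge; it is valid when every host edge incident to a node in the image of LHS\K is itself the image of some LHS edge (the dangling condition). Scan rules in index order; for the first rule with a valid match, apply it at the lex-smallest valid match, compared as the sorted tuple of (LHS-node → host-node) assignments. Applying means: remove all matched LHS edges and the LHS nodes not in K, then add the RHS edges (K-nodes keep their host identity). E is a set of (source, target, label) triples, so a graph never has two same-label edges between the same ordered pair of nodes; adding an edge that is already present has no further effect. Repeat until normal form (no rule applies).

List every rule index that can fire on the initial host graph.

Answer: [R0,R1]

Derivation:
R0: 8 valid matches — {0↦1, 1↦2, 2↦5}, {0↦1, 1↦2, 2↦6}, {0↦3, 1↦2, 2↦5} (+5 more)
R1: 2 valid matches — {0↦3, 1↦1, 2↦0}, {0↦3, 1↦4, 2↦0}
R2: no valid match — LHS pattern not found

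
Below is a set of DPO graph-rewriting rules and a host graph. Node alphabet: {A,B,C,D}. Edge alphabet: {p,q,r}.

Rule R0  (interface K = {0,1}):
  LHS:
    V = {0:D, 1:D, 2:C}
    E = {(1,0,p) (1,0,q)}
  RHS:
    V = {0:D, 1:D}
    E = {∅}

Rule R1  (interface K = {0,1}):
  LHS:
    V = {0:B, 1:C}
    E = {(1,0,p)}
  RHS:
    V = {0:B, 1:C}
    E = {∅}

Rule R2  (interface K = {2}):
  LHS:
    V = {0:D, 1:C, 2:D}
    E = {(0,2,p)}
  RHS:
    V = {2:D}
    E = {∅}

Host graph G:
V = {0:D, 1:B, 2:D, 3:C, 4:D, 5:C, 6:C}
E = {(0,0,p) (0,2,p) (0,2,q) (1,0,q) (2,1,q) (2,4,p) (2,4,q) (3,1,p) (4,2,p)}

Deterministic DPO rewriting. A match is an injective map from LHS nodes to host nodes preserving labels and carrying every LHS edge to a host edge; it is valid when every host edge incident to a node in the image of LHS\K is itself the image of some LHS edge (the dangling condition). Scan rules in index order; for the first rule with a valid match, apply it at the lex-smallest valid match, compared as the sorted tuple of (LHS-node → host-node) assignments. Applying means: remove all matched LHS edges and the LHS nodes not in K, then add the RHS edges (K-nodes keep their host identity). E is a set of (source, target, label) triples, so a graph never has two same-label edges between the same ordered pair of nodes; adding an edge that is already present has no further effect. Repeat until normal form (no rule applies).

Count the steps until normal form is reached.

start.  V:7 E:9  edges: 0-p->0 0-p->2 0-q->2 1-q->0 2-q->1 2-p->4 2-q->4 3-p->1 4-p->2
1. fire R0 via {0↦2, 1↦0, 2↦5}  →  V:6 E:7  edges: 0-p->0 1-q->0 2-q->1 2-p->4 2-q->4 3-p->1 4-p->2
2. fire R0 via {0↦4, 1↦2, 2↦6}  →  V:5 E:5  edges: 0-p->0 1-q->0 2-q->1 3-p->1 4-p->2
3. fire R1 via {0↦1, 1↦3}  →  V:5 E:4  edges: 0-p->0 1-q->0 2-q->1 4-p->2
4. fire R2 via {0↦4, 1↦3, 2↦2}  →  V:3 E:3  edges: 0-p->0 1-q->0 2-q->1
final graph: no rule applies after step 4

Answer: 4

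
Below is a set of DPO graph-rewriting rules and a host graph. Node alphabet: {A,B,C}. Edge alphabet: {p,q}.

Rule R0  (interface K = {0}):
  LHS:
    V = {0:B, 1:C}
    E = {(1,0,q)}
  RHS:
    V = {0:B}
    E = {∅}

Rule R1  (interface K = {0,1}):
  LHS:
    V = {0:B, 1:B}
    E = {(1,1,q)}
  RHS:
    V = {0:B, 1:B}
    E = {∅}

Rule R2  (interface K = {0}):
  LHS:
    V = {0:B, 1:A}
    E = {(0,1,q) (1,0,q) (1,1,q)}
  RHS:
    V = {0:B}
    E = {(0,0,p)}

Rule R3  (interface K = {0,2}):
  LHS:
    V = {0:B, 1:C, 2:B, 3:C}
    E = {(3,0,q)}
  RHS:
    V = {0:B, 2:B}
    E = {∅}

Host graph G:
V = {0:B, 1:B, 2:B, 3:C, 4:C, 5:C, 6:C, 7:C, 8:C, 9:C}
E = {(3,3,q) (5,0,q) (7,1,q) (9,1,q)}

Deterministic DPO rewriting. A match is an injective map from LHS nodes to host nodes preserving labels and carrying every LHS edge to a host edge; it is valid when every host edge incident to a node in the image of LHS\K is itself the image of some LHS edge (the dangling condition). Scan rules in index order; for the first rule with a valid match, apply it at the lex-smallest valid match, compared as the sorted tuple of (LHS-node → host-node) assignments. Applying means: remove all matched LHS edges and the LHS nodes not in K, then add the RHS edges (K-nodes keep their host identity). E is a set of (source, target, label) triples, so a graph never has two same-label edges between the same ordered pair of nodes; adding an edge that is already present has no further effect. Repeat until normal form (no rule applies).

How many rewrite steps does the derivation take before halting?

Answer: 3

Derivation:
initial: |V|=10 |E|=4  E = 3-q->3 5-q->0 7-q->1 9-q->1
step 1: apply R0 at {0↦0, 1↦5}  → |V|=9 |E|=3  E = 3-q->3 7-q->1 9-q->1
step 2: apply R0 at {0↦1, 1↦7}  → |V|=8 |E|=2  E = 3-q->3 9-q->1
step 3: apply R0 at {0↦1, 1↦9}  → |V|=7 |E|=1  E = 3-q->3
final graph: no rule applies after step 3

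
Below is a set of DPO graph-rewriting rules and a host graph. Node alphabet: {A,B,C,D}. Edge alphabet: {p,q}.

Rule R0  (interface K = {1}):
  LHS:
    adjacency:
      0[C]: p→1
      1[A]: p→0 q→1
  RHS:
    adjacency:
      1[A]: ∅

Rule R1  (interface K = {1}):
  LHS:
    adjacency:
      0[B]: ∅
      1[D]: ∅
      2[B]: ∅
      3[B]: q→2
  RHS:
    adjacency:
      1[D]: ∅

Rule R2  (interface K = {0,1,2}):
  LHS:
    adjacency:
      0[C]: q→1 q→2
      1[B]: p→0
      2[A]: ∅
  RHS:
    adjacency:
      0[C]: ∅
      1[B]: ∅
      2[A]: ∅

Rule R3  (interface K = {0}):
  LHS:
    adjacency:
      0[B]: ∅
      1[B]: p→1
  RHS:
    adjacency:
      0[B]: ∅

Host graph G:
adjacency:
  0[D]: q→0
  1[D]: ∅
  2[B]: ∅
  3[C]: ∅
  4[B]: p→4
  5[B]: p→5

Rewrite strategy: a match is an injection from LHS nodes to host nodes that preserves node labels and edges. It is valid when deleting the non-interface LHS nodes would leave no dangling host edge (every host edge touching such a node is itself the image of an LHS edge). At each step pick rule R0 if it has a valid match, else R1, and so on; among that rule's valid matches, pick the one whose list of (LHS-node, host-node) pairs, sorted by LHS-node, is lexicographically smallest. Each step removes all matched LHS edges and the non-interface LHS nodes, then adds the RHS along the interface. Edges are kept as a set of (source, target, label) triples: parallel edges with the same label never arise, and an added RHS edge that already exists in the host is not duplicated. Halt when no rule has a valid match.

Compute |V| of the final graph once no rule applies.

Answer: 4

Derivation:
[0] host  ⇒  6 nodes, 3 edges  {0-q->0 4-p->4 5-p->5}
[1] R3 @ {0↦2, 1↦4}  ⇒  5 nodes, 2 edges  {0-q->0 5-p->5}
[2] R3 @ {0↦2, 1↦5}  ⇒  4 nodes, 1 edges  {0-q->0}
halt: no rule applies after step 2
NF nodes: {0:D, 1:D, 2:B, 3:C}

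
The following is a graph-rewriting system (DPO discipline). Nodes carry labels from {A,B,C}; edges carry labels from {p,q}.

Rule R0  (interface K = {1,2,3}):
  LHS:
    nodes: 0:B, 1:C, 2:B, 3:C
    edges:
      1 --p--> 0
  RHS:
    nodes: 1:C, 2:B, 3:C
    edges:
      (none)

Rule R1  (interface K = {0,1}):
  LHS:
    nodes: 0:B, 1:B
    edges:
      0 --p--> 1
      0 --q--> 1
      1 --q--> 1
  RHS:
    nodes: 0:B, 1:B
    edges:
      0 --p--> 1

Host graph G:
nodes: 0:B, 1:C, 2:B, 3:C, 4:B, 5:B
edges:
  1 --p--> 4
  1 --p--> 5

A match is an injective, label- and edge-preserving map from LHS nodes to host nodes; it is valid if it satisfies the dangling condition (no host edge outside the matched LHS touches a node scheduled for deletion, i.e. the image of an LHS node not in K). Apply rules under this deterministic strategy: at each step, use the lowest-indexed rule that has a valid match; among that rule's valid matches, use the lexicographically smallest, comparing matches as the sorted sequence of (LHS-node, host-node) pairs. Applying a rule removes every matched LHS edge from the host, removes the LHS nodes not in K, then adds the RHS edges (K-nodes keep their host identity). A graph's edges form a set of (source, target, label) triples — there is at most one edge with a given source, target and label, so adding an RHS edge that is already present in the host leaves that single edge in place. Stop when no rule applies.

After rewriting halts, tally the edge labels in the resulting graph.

[0] host  ⇒  6 nodes, 2 edges  {1-p->4 1-p->5}
[1] R0 @ {0↦4, 1↦1, 2↦0, 3↦3}  ⇒  5 nodes, 1 edges  {1-p->5}
[2] R0 @ {0↦5, 1↦1, 2↦0, 3↦3}  ⇒  4 nodes, 0 edges  {∅}
halt: no rule applies after step 2
NF edges: []

Answer: (no edges)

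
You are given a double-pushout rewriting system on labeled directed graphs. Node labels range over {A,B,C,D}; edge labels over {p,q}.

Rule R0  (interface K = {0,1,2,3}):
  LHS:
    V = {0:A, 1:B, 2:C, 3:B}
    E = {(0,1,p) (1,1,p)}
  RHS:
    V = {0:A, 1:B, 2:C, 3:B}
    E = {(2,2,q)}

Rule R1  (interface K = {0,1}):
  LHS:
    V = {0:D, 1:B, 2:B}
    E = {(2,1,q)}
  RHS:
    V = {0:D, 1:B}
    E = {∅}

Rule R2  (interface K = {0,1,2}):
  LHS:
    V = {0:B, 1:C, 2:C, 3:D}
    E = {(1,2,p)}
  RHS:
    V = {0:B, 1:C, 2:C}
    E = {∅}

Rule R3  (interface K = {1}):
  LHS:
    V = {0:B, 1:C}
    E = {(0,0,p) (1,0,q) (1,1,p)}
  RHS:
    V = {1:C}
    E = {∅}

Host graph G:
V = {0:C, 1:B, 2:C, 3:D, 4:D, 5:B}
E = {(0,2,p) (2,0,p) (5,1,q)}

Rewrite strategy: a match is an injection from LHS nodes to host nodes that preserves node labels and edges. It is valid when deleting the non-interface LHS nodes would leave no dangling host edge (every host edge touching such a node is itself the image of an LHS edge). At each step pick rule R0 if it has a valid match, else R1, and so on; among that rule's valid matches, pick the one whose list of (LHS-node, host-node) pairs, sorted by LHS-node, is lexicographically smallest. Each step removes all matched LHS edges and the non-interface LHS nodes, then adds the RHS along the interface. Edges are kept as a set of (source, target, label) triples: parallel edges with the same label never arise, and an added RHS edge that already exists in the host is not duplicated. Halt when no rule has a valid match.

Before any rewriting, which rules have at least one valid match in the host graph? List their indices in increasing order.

R0: no valid match — LHS pattern not found
R1: 2 valid matches — {0↦3, 1↦1, 2↦5}, {0↦4, 1↦1, 2↦5}
R2: 8 valid matches — {0↦1, 1↦0, 2↦2, 3↦3}, {0↦1, 1↦0, 2↦2, 3↦4}, {0↦1, 1↦2, 2↦0, 3↦3} (+5 more)
R3: no valid match — LHS pattern not found

Answer: [R1,R2]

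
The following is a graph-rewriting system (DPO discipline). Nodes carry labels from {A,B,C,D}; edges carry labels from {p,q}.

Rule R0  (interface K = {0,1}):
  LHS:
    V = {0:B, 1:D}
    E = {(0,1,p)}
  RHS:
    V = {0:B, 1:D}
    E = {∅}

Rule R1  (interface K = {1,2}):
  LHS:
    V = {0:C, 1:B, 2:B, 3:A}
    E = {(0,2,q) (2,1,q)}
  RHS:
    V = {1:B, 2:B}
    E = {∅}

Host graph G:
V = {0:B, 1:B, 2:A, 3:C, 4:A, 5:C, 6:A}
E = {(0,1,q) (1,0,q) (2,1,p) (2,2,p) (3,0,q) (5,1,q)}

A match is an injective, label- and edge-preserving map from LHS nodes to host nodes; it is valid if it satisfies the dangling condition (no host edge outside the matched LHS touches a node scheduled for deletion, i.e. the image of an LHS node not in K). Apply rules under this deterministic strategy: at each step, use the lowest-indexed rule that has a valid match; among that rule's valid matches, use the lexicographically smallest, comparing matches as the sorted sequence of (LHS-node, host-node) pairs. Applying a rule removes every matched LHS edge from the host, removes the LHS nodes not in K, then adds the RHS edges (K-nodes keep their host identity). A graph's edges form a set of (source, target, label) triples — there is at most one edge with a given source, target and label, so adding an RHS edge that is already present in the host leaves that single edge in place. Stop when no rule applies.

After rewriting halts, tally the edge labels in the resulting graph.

Answer: p:2

Steps:
initial: |V|=7 |E|=6  E = 0-q->1 1-q->0 2-p->1 2-p->2 3-q->0 5-q->1
step 1: apply R1 at {0↦3, 1↦1, 2↦0, 3↦4}  → |V|=5 |E|=4  E = 1-q->0 2-p->1 2-p->2 5-q->1
step 2: apply R1 at {0↦5, 1↦0, 2↦1, 3↦6}  → |V|=3 |E|=2  E = 2-p->1 2-p->2
normal form: no rule applies after step 2
NF edges: [(2, 1, 'p'), (2, 2, 'p')]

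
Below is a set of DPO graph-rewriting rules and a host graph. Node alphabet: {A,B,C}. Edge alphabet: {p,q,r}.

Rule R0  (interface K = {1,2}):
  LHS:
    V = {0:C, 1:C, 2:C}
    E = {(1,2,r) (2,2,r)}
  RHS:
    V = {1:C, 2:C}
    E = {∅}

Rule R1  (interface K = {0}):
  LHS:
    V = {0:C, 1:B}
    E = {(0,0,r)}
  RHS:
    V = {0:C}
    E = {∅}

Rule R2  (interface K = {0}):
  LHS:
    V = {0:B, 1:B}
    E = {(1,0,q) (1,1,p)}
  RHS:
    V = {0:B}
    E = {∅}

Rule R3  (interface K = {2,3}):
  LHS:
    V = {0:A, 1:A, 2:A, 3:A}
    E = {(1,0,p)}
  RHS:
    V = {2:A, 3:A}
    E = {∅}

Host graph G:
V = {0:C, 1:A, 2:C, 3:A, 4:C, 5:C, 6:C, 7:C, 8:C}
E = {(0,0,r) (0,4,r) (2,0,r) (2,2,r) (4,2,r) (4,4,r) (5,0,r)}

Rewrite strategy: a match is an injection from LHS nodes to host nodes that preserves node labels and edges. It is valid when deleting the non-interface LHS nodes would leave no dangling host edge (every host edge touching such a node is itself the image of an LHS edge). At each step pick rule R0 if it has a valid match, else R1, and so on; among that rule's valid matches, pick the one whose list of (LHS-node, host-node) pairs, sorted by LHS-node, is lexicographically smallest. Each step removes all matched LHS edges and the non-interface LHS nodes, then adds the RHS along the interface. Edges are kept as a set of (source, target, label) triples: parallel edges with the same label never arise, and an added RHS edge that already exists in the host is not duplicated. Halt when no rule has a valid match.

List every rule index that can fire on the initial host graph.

Answer: [R0]

Rewrite trace:
R0: 12 valid matches — {0↦6, 1↦0, 2↦4}, {0↦6, 1↦2, 2↦0}, {0↦6, 1↦4, 2↦2} (+9 more)
R1: no valid match — LHS pattern not found
R2: no valid match — LHS pattern not found
R3: no valid match — LHS pattern not found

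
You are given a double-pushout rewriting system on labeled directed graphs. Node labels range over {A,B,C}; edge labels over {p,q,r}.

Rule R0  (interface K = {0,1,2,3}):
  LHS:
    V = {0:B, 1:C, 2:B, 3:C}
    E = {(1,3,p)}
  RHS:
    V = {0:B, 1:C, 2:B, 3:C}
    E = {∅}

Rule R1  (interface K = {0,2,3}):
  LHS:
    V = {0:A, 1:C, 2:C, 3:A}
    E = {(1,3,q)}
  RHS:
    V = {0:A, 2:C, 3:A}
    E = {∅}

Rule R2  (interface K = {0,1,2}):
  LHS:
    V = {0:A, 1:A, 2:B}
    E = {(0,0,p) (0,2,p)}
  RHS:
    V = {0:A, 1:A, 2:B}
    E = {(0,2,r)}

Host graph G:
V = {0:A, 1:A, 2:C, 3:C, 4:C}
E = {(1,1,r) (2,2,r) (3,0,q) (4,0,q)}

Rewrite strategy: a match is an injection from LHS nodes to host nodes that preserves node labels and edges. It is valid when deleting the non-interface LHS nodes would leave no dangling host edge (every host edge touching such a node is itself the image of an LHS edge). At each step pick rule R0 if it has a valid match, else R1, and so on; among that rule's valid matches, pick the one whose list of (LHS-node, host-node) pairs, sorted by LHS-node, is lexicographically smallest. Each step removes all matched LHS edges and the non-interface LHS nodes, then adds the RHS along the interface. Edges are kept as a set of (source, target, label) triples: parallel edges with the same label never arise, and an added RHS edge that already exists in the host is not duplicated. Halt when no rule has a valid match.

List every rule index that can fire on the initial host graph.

R0: no valid match — LHS pattern not found
R1: 4 valid matches — {0↦1, 1↦3, 2↦2, 3↦0}, {0↦1, 1↦3, 2↦4, 3↦0}, {0↦1, 1↦4, 2↦2, 3↦0} (+1 more)
R2: no valid match — LHS pattern not found

Answer: [R1]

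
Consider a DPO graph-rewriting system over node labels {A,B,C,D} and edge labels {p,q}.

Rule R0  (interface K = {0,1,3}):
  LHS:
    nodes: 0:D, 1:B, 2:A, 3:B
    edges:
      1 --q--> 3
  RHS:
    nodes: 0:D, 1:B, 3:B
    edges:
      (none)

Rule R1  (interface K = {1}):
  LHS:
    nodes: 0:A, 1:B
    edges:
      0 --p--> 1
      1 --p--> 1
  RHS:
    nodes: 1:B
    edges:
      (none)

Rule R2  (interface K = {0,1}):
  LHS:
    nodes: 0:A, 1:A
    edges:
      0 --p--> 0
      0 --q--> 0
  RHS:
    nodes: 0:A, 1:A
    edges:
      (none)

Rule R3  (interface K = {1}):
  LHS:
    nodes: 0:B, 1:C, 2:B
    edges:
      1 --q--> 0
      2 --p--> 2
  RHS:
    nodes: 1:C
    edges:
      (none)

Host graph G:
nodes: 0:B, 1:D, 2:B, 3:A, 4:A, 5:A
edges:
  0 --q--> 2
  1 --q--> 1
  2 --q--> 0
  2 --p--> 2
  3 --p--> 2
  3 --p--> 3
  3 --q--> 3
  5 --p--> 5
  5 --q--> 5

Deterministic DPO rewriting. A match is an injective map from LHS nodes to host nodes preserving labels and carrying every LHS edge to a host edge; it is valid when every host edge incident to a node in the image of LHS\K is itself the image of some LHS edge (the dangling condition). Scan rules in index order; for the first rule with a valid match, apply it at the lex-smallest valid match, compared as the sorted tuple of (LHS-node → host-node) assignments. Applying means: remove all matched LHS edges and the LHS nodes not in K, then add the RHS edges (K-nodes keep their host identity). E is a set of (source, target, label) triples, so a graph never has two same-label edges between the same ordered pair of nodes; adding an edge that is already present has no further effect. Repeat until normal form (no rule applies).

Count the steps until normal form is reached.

[0] host  ⇒  6 nodes, 9 edges  {0-q->2 1-q->1 2-q->0 2-p->2 3-p->2 3-p->3 3-q->3 5-p->5 5-q->5}
[1] R0 @ {0↦1, 1↦0, 2↦4, 3↦2}  ⇒  5 nodes, 8 edges  {1-q->1 2-q->0 2-p->2 3-p->2 3-p->3 3-q->3 5-p->5 5-q->5}
[2] R2 @ {0↦3, 1↦5}  ⇒  5 nodes, 6 edges  {1-q->1 2-q->0 2-p->2 3-p->2 5-p->5 5-q->5}
[3] R1 @ {0↦3, 1↦2}  ⇒  4 nodes, 4 edges  {1-q->1 2-q->0 5-p->5 5-q->5}
normal form: no rule applies after step 3

Answer: 3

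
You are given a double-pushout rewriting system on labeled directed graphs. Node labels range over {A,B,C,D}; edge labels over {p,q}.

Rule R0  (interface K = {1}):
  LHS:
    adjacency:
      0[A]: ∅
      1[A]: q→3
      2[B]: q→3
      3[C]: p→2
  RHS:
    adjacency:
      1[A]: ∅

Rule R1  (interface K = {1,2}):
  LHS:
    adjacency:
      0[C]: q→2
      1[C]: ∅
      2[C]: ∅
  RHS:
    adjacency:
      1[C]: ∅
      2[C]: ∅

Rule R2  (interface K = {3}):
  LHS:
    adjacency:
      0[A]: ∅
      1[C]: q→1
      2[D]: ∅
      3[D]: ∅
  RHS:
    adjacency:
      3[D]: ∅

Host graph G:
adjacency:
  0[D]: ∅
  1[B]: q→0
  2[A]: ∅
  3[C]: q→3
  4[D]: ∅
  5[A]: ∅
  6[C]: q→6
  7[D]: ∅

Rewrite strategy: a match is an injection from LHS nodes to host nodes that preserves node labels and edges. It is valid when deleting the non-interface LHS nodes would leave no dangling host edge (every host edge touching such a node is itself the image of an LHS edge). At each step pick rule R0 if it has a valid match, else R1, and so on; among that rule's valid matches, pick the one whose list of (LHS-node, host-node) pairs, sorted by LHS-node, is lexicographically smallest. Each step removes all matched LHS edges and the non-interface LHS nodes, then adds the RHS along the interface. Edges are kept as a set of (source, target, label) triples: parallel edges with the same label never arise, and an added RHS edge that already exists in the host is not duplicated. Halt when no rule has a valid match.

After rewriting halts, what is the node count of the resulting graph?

[0] host  ⇒  8 nodes, 3 edges  {1-q->0 3-q->3 6-q->6}
[1] R2 @ {0↦2, 1↦3, 2↦4, 3↦0}  ⇒  5 nodes, 2 edges  {1-q->0 6-q->6}
[2] R2 @ {0↦5, 1↦6, 2↦7, 3↦0}  ⇒  2 nodes, 1 edges  {1-q->0}
halt: no rule applies after step 2
NF nodes: {0:D, 1:B}

Answer: 2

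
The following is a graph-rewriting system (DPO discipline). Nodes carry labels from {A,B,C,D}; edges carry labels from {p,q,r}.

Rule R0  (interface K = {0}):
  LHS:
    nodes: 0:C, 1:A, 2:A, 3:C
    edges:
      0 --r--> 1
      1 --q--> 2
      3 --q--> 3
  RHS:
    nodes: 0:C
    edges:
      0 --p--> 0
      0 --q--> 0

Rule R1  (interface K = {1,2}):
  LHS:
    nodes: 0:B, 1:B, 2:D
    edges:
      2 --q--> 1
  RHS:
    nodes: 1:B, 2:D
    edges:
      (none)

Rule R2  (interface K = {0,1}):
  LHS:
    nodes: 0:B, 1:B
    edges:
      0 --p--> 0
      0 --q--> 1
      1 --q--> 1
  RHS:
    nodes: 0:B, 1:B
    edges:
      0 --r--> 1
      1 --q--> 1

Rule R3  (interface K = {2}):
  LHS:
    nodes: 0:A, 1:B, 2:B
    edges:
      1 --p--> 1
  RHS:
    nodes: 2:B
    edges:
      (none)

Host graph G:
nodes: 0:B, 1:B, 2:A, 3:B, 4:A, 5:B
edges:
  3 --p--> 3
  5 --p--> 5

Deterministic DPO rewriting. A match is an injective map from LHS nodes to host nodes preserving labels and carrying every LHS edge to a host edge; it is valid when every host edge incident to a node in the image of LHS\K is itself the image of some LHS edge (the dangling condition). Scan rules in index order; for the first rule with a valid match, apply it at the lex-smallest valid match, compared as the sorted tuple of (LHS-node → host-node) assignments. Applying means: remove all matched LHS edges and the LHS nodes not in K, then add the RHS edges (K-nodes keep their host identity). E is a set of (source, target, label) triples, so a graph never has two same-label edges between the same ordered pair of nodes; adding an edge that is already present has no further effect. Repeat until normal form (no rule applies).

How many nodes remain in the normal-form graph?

start.  V:6 E:2  edges: 3-p->3 5-p->5
1. fire R3 via {0↦2, 1↦3, 2↦0}  →  V:4 E:1  edges: 5-p->5
2. fire R3 via {0↦4, 1↦5, 2↦0}  →  V:2 E:0  edges: ∅
final graph: no rule applies after step 2
NF nodes: {0:B, 1:B}

Answer: 2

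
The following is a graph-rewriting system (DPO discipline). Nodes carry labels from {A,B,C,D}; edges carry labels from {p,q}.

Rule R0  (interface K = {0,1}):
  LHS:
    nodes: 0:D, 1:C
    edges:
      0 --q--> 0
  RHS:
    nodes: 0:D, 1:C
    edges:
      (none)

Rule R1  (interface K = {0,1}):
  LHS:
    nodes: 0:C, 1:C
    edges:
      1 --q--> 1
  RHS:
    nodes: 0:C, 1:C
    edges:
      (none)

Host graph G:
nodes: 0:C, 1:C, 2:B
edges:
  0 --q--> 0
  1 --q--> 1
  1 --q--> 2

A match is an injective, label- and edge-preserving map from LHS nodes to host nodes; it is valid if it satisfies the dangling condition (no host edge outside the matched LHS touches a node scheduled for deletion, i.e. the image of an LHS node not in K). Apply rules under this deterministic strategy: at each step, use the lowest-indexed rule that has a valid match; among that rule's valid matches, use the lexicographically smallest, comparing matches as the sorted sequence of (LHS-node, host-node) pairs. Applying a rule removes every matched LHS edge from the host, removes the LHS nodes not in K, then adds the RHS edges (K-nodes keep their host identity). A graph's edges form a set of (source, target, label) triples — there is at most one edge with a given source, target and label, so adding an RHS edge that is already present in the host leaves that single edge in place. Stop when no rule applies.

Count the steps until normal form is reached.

initial: |V|=3 |E|=3  E = 0-q->0 1-q->1 1-q->2
step 1: apply R1 at {0↦0, 1↦1}  → |V|=3 |E|=2  E = 0-q->0 1-q->2
step 2: apply R1 at {0↦1, 1↦0}  → |V|=3 |E|=1  E = 1-q->2
halt: no rule applies after step 2

Answer: 2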